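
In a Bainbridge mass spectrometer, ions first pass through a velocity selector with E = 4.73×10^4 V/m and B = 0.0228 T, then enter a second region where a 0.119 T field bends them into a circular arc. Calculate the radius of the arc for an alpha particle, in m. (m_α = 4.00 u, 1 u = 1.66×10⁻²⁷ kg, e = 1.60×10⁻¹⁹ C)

The selector passes v = E/B = 4.73×10^4/0.0228 = 2.07×10^6 m/s.
In the deflection region, r = mv/(qB₂) = (6.64×10^-27)(2.07×10^6) / [(2×1.60×10^-19)(0.119)] = 0.362 m.

r ≈ 0.362 m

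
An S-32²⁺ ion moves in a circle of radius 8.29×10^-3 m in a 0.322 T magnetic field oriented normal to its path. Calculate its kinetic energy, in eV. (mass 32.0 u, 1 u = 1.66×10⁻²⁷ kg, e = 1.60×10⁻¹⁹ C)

v = qBr/m = (2×1.60×10^-19)(0.322)(8.29×10^-3) / (5.31×10^-26) = 1.61×10^4 m/s.
K = ½mv² = 0.5·(5.31×10^-26)·(1.61×10^4)² = 6.87×10^-18 J = 42.9 eV.

K ≈ 42.9 eV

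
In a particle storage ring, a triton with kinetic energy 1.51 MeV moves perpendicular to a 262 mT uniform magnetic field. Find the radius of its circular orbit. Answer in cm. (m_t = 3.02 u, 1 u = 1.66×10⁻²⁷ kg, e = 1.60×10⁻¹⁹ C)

Convert the energy: K = 1.51 MeV = 2.42×10^-13 J.
v = √(2K/m) = √(2·2.42×10^-13/5.01×10^-27) = 9.82×10^6 m/s.
r = mv/(qB) = (5.01×10^-27)(9.82×10^6) / [(1×1.60×10^-19)(0.262)] = 1.17 m.

r ≈ 117 cm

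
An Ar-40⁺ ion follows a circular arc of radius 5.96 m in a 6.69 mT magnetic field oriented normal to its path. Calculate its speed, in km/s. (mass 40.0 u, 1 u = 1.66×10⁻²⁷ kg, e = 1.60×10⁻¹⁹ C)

v ≈ 96.1 km/s

From qvB = mv²/r, v = qBr/m.
v = (1×1.60×10^-19)(6.69×10^-3)(5.96) / (6.64×10^-26) = 9.61×10^4 m/s.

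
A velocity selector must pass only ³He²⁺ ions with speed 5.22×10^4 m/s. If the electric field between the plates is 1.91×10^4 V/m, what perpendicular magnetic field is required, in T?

qE = qvB ⇒ B = E/v = (1.91×10^4) / (5.22×10^4) = 0.366 T.

B ≈ 0.366 T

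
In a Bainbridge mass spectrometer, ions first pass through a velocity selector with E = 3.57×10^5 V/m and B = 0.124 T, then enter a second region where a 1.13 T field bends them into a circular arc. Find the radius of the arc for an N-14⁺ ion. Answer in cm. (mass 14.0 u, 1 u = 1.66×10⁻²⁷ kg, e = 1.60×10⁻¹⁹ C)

The selector passes v = E/B = 3.57×10^5/0.124 = 2.88×10^6 m/s.
In the deflection region, r = mv/(qB₂) = (2.32×10^-26)(2.88×10^6) / [(1×1.60×10^-19)(1.13)] = 0.370 m.

r ≈ 37.0 cm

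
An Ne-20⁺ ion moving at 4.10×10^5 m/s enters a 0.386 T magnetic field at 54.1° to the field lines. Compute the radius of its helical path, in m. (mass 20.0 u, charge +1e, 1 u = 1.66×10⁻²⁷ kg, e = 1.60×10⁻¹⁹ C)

Only the perpendicular component v⊥ = v sin54.1° = 3.32×10^5 m/s is bent by the field.
r = m v⊥ /(qB) = (3.32×10^-26)(3.32×10^5) / [(1×1.60×10^-19)(0.386)] = 0.179 m.

r ≈ 0.179 m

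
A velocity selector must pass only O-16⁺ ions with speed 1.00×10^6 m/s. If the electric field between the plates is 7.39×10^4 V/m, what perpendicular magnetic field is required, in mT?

B ≈ 73.9 mT

qE = qvB ⇒ B = E/v = (7.39×10^4) / (1.00×10^6) = 0.0739 T.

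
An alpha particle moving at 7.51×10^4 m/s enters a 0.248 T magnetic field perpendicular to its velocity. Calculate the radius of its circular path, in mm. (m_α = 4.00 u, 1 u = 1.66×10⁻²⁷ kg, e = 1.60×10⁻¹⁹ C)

The magnetic force provides the centripetal force: qvB = mv²/r, so r = mv/(qB).
r = (6.64×10^-27 kg)(7.51×10^4 m/s) / [(2×1.60×10^-19 C)(0.248 T)] = 6.28×10^-3 m.

r ≈ 6.28 mm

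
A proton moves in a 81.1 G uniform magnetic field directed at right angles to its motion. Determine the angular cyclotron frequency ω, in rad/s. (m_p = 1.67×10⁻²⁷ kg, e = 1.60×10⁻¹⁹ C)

ω = qB/m = (1×1.60×10^-19)(8.11×10^-3) / (1.67×10^-27) = 7.77×10^5 rad/s.

ω ≈ 7.77×10^5 rad/s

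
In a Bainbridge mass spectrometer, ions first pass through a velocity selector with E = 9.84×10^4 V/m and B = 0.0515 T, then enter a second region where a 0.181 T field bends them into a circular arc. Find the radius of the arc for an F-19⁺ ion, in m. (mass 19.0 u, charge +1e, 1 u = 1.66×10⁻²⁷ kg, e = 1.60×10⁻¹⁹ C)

The selector passes v = E/B = 9.84×10^4/0.0515 = 1.91×10^6 m/s.
In the deflection region, r = mv/(qB₂) = (3.15×10^-26)(1.91×10^6) / [(1×1.60×10^-19)(0.181)] = 2.08 m.

r ≈ 2.08 m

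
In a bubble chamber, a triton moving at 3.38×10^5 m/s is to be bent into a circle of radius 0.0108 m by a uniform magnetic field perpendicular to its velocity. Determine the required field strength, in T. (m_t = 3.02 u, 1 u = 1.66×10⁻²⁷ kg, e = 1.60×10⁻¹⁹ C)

B ≈ 0.981 T

qvB = mv²/r gives B = mv/(qr).
B = (5.01×10^-27)(3.38×10^5) / [(1×1.60×10^-19)(0.0108)] = 0.981 T.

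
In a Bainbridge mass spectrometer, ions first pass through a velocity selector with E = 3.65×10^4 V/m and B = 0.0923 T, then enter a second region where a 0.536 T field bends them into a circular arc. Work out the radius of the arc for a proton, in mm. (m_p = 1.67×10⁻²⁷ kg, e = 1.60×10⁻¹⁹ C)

The selector passes v = E/B = 3.65×10^4/0.0923 = 3.95×10^5 m/s.
In the deflection region, r = mv/(qB₂) = (1.67×10^-27)(3.95×10^5) / [(1×1.60×10^-19)(0.536)] = 7.70×10^-3 m.

r ≈ 7.70 mm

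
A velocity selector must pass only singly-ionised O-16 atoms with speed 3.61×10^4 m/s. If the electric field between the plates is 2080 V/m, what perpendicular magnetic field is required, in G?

qE = qvB ⇒ B = E/v = (2080) / (3.61×10^4) = 0.0576 T.

B ≈ 576 G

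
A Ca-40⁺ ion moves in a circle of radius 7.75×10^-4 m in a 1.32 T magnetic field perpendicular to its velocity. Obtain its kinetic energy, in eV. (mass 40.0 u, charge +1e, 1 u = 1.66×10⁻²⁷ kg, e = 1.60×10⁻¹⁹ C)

K ≈ 1.26 eV

v = qBr/m = (1×1.60×10^-19)(1.32)(7.75×10^-4) / (6.64×10^-26) = 2470 m/s.
K = ½mv² = 0.5·(6.64×10^-26)·(2470)² = 2.02×10^-19 J = 1.26 eV.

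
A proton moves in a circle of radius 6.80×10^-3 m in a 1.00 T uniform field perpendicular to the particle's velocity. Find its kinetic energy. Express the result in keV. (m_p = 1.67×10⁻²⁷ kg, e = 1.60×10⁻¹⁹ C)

v = qBr/m = (1×1.60×10^-19)(1.00)(6.80×10^-3) / (1.67×10^-27) = 6.51×10^5 m/s.
K = ½mv² = 0.5·(1.67×10^-27)·(6.51×10^5)² = 3.54×10^-16 J = 2.22 keV.

K ≈ 2.22 keV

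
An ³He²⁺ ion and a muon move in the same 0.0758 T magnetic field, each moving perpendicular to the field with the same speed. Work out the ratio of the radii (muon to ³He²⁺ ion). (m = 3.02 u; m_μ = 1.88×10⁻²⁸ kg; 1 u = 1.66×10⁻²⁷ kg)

ratio ≈ 0.0750

r = mv/(qB) ⇒ at equal v, r ∝ m/q.
r_{muon}/r_{³He²⁺ ion} = 0.0750.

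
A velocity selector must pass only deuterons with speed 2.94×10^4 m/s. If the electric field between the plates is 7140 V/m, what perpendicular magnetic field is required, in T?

B ≈ 0.243 T

qE = qvB ⇒ B = E/v = (7140) / (2.94×10^4) = 0.243 T.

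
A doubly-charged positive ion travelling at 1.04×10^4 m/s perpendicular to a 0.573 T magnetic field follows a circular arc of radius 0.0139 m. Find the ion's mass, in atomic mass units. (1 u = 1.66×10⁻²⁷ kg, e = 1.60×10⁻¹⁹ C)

m ≈ 148 u

qvB = mv²/r ⇒ m = qBr/v.
m = (2×1.60×10^-19)(0.573)(0.0139) / (1.04×10^4) = 2.45×10^-25 kg = 148 u.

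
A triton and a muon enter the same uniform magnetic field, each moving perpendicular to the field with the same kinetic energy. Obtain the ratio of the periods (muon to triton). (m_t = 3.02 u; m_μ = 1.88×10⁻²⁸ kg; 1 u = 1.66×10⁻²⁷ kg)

T = 2πm/(qB) is independent of speed, so T₂/T₁ = (m₂/q₂)/(m₁/q₁).
T_{muon}/T_{triton} = (1.88×10^-28/1e) / (5.01×10^-27/1e) = 0.0375.

ratio ≈ 0.0375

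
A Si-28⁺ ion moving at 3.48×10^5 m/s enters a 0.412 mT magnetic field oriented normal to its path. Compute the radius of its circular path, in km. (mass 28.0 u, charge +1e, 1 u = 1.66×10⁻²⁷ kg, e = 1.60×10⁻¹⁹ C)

r ≈ 0.245 km

The magnetic force provides the centripetal force: qvB = mv²/r, so r = mv/(qB).
r = (4.65×10^-26 kg)(3.48×10^5 m/s) / [(1×1.60×10^-19 C)(4.12×10^-4 T)] = 245 m.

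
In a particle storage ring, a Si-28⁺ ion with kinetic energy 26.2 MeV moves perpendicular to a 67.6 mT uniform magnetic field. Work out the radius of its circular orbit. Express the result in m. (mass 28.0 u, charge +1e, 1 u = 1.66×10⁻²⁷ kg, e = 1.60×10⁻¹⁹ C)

r ≈ 57.7 m

Convert the energy: K = 26.2 MeV = 4.19×10^-12 J.
v = √(2K/m) = √(2·4.19×10^-12/4.65×10^-26) = 1.34×10^7 m/s.
r = mv/(qB) = (4.65×10^-26)(1.34×10^7) / [(1×1.60×10^-19)(0.0676)] = 57.7 m.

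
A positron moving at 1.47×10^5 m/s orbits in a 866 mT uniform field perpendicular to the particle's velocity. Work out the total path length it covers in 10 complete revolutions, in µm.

L ≈ 60.7 µm

r = mv/(qB) = 9.66×10^-7 m, so one revolution covers 2πr = 6.07×10^-6 m.
In 10 revolutions: L = 10·2πr = 6.07×10^-5 m.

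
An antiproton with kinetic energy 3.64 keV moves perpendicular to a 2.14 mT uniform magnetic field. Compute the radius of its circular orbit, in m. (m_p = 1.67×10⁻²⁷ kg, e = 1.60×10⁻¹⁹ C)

Convert the energy: K = 3.64 keV = 5.82×10^-16 J.
v = √(2K/m) = √(2·5.82×10^-16/1.67×10^-27) = 8.35×10^5 m/s.
r = mv/(qB) = (1.67×10^-27)(8.35×10^5) / [(1×1.60×10^-19)(2.14×10^-3)] = 4.07 m.

r ≈ 4.07 m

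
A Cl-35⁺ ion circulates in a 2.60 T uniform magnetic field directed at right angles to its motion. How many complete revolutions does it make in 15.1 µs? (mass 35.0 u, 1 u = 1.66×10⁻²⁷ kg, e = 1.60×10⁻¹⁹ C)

N = 17

T = 2πm/(qB) = 2π(5.81×10^-26) / [(1×1.60×10^-19)(2.60)] = 8.7753×10^-7 s.
N = t/T = 1.51×10^-5 / 8.7753×10^-7 ≈ 17.21, so 17 complete revolutions.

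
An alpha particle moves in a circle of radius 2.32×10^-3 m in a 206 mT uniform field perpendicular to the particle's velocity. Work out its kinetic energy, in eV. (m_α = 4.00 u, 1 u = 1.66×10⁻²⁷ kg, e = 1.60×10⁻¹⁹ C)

v = qBr/m = (2×1.60×10^-19)(0.206)(2.32×10^-3) / (6.64×10^-27) = 2.30×10^4 m/s.
K = ½mv² = 0.5·(6.64×10^-27)·(2.30×10^4)² = 1.76×10^-18 J = 11.0 eV.

K ≈ 11.0 eV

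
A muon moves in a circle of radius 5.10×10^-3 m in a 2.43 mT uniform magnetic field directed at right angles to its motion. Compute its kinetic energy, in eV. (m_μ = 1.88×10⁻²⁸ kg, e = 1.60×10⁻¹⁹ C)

K ≈ 0.0654 eV

v = qBr/m = (1×1.60×10^-19)(2.43×10^-3)(5.10×10^-3) / (1.88×10^-28) = 1.05×10^4 m/s.
K = ½mv² = 0.5·(1.88×10^-28)·(1.05×10^4)² = 1.05×10^-20 J = 0.0654 eV.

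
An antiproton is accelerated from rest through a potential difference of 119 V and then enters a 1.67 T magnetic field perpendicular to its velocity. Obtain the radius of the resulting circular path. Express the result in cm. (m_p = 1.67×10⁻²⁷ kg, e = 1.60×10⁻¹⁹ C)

r ≈ 0.0944 cm

The kinetic energy gained is K = qV = (1×1.60×10^-19)(119) = 1.90×10^-17 J.
v = √(2K/m) = 1.51×10^5 m/s.
r = mv/(qB) = (1.67×10^-27)(1.51×10^5) / [(1×1.60×10^-19)(1.67)] = 9.44×10^-4 m.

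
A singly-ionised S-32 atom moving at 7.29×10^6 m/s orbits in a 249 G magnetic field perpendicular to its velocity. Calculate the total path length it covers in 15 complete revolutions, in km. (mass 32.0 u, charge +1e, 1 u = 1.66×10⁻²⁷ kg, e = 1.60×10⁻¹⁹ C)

r = mv/(qB) = 97.2 m, so one revolution covers 2πr = 611 m.
In 15 revolutions: L = 15·2πr = 9160 m.

L ≈ 9.16 km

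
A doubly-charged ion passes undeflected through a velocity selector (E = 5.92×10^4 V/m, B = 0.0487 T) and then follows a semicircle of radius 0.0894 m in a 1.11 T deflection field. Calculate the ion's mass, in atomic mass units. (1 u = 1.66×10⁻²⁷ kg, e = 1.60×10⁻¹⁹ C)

m ≈ 15.7 u

v = E/B₁ = 1.22×10^6 m/s.
From r = mv/(qB₂), m = qB₂r/v = (2×1.60×10^-19)(1.11)(0.0894) / (1.22×10^6) = 2.61×10^-26 kg.
In atomic mass units: m = 2.61×10^-26 / 1.66×10^-27 = 15.7 u.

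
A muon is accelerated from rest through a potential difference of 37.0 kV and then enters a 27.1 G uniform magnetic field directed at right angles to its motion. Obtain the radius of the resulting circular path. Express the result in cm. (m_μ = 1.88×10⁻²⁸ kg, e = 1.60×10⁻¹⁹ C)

r ≈ 344 cm

The kinetic energy gained is K = qV = (1×1.60×10^-19)(3.70×10^4) = 5.92×10^-15 J.
v = √(2K/m) = 7.94×10^6 m/s.
r = mv/(qB) = (1.88×10^-28)(7.94×10^6) / [(1×1.60×10^-19)(2.71×10^-3)] = 3.44 m.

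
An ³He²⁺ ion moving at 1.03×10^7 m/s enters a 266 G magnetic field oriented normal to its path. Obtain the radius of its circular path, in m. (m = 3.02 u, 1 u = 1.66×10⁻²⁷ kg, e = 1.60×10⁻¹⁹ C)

r ≈ 6.07 m

The magnetic force provides the centripetal force: qvB = mv²/r, so r = mv/(qB).
r = (5.01×10^-27 kg)(1.03×10^7 m/s) / [(2×1.60×10^-19 C)(0.0266 T)] = 6.07 m.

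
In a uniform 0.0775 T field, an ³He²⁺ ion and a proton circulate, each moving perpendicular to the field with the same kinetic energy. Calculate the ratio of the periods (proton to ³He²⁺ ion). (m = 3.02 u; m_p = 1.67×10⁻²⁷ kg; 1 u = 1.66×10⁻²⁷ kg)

T = 2πm/(qB) is independent of speed, so T₂/T₁ = (m₂/q₂)/(m₁/q₁).
T_{proton}/T_{³He²⁺ ion} = (1.67×10^-27/1e) / (5.01×10^-27/2e) = 0.666.

ratio ≈ 0.666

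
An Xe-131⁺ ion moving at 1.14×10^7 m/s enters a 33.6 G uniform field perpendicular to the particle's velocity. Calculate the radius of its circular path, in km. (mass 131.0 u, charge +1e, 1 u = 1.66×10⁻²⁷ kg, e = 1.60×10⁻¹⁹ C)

The magnetic force provides the centripetal force: qvB = mv²/r, so r = mv/(qB).
r = (2.17×10^-25 kg)(1.14×10^7 m/s) / [(1×1.60×10^-19 C)(3.36×10^-3 T)] = 4610 m.

r ≈ 4.61 km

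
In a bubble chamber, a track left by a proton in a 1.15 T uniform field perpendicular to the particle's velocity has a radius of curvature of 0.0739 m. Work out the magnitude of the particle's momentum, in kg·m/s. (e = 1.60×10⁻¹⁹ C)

Since qvB = mv²/r, the momentum p = mv = qBr.
p = (1×1.60×10^-19)(1.15)(0.0739) = 1.36×10^-20 kg·m/s.

p ≈ 1.36×10^-20 kg·m/s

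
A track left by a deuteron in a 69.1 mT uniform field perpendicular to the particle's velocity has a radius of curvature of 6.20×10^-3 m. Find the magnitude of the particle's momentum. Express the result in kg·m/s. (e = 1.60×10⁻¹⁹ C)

p ≈ 6.85×10^-23 kg·m/s

Since qvB = mv²/r, the momentum p = mv = qBr.
p = (1×1.60×10^-19)(0.0691)(6.20×10^-3) = 6.85×10^-23 kg·m/s.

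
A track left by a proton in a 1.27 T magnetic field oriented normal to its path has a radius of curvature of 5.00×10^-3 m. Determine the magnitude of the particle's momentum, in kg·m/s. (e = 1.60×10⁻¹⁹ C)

Since qvB = mv²/r, the momentum p = mv = qBr.
p = (1×1.60×10^-19)(1.27)(5.00×10^-3) = 1.02×10^-21 kg·m/s.

p ≈ 1.02×10^-21 kg·m/s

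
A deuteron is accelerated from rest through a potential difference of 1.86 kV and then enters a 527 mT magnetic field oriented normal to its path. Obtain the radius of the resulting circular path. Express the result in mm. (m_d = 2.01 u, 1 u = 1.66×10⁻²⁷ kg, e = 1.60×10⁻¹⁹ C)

r ≈ 16.7 mm

The kinetic energy gained is K = qV = (1×1.60×10^-19)(1860) = 2.98×10^-16 J.
v = √(2K/m) = 4.22×10^5 m/s.
r = mv/(qB) = (3.34×10^-27)(4.22×10^5) / [(1×1.60×10^-19)(0.527)] = 0.0167 m.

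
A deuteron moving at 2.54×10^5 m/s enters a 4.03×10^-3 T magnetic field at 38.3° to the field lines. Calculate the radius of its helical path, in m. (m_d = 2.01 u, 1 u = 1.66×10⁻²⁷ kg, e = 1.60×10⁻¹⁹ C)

r ≈ 0.815 m

Only the perpendicular component v⊥ = v sin38.3° = 1.57×10^5 m/s is bent by the field.
r = m v⊥ /(qB) = (3.34×10^-27)(1.57×10^5) / [(1×1.60×10^-19)(4.03×10^-3)] = 0.815 m.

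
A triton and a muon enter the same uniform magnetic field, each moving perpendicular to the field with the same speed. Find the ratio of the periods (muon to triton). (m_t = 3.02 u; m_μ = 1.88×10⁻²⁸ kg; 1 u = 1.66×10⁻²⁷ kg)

T = 2πm/(qB) is independent of speed, so T₂/T₁ = (m₂/q₂)/(m₁/q₁).
T_{muon}/T_{triton} = (1.88×10^-28/1e) / (5.01×10^-27/1e) = 0.0375.

ratio ≈ 0.0375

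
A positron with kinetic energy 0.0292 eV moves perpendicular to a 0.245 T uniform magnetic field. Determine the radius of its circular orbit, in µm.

r ≈ 2.35 µm

Convert the energy: K = 0.0292 eV = 4.67×10^-21 J.
v = √(2K/m) = √(2·4.67×10^-21/9.11×10^-31) = 1.01×10^5 m/s.
r = mv/(qB) = (9.11×10^-31)(1.01×10^5) / [(1×1.60×10^-19)(0.245)] = 2.35×10^-6 m.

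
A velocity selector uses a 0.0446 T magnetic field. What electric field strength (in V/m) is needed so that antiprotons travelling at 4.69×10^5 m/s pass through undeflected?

E ≈ 2.09×10^4 V/m

qE = qvB ⇒ E = vB = (4.69×10^5)(0.0446) = 2.09×10^4 V/m.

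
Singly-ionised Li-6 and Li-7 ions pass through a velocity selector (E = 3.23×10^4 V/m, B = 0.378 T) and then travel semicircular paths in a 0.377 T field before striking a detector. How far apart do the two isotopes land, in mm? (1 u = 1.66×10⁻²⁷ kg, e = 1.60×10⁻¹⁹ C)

Δd ≈ 4.70 mm

Both emerge at v = E/B₁ = 8.54×10^4 m/s.
r = mv/(qB₂), so r₁ = 0.01411 m and r₂ = 0.01646 m, giving Δr = 2.35×10^-3 m.
After a semicircle each ion lands a diameter 2r from the entry slit, so the separation is 2Δr = 4.70×10^-3 m.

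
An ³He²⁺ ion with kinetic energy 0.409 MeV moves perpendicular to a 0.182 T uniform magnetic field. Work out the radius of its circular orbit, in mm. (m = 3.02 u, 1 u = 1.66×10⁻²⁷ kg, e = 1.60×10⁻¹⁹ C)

Convert the energy: K = 0.409 MeV = 6.54×10^-14 J.
v = √(2K/m) = √(2·6.54×10^-14/5.01×10^-27) = 5.11×10^6 m/s.
r = mv/(qB) = (5.01×10^-27)(5.11×10^6) / [(2×1.60×10^-19)(0.182)] = 0.440 m.

r ≈ 440 mm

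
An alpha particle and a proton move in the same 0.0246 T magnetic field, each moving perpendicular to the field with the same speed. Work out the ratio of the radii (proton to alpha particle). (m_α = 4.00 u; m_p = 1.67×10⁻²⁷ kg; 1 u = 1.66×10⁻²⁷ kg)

ratio ≈ 0.503

r = mv/(qB) ⇒ at equal v, r ∝ m/q.
r_{proton}/r_{alpha particle} = 0.503.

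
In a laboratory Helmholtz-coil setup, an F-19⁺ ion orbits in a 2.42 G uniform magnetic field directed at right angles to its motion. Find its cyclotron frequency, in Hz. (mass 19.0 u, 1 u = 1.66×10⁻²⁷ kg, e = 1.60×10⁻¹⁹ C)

f = qB/(2πm) = (1×1.60×10^-19)(2.42×10^-4) / [2π(3.15×10^-26)] = 195 Hz.

f ≈ 195 Hz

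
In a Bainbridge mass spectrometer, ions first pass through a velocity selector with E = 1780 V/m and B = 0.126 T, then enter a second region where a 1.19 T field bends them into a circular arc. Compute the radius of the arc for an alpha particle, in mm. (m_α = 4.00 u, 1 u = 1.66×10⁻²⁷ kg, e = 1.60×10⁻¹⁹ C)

r ≈ 0.246 mm

The selector passes v = E/B = 1780/0.126 = 1.41×10^4 m/s.
In the deflection region, r = mv/(qB₂) = (6.64×10^-27)(1.41×10^4) / [(2×1.60×10^-19)(1.19)] = 2.46×10^-4 m.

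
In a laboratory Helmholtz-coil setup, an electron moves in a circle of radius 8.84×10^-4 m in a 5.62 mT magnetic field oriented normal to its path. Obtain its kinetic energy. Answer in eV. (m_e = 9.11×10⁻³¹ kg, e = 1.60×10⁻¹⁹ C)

K ≈ 2.17 eV

v = qBr/m = (1×1.60×10^-19)(5.62×10^-3)(8.84×10^-4) / (9.11×10^-31) = 8.73×10^5 m/s.
K = ½mv² = 0.5·(9.11×10^-31)·(8.73×10^5)² = 3.47×10^-19 J = 2.17 eV.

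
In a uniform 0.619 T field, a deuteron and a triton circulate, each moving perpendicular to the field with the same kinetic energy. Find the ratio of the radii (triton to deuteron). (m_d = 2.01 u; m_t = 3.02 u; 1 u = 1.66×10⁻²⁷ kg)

r = √(2mK)/(qB) ⇒ at equal K, r ∝ √m/q.
r_{triton}/r_{deuteron} = 1.23.

ratio ≈ 1.23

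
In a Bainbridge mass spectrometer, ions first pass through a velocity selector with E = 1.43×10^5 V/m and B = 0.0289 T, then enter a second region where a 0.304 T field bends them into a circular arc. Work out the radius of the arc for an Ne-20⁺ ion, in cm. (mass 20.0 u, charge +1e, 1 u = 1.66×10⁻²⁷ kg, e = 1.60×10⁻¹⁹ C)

r ≈ 338 cm

The selector passes v = E/B = 1.43×10^5/0.0289 = 4.95×10^6 m/s.
In the deflection region, r = mv/(qB₂) = (3.32×10^-26)(4.95×10^6) / [(1×1.60×10^-19)(0.304)] = 3.38 m.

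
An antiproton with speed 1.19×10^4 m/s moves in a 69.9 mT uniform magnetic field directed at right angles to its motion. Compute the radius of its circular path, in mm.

The magnetic force provides the centripetal force: qvB = mv²/r, so r = mv/(qB).
r = (1.67×10^-27 kg)(1.19×10^4 m/s) / [(1×1.60×10^-19 C)(0.0699 T)] = 1.78×10^-3 m.

r ≈ 1.78 mm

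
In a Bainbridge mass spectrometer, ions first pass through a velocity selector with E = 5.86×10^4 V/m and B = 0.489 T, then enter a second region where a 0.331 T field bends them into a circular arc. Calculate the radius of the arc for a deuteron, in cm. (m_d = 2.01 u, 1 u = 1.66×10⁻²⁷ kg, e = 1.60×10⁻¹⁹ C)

The selector passes v = E/B = 5.86×10^4/0.489 = 1.20×10^5 m/s.
In the deflection region, r = mv/(qB₂) = (3.34×10^-27)(1.20×10^5) / [(1×1.60×10^-19)(0.331)] = 7.55×10^-3 m.

r ≈ 0.755 cm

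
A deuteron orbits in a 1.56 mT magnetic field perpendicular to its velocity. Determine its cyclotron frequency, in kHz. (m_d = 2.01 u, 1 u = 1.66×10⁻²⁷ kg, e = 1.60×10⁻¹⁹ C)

f = qB/(2πm) = (1×1.60×10^-19)(1.56×10^-3) / [2π(3.34×10^-27)] = 1.19×10^4 Hz.

f ≈ 11.9 kHz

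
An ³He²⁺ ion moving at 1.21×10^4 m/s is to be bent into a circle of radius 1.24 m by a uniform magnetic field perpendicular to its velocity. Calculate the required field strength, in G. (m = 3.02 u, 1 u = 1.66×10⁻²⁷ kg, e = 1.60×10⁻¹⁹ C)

B ≈ 1.53 G

qvB = mv²/r gives B = mv/(qr).
B = (5.01×10^-27)(1.21×10^4) / [(2×1.60×10^-19)(1.24)] = 1.53×10^-4 T.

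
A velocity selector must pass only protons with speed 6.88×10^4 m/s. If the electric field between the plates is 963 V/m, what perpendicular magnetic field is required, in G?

B ≈ 140 G

qE = qvB ⇒ B = E/v = (963) / (6.88×10^4) = 0.0140 T.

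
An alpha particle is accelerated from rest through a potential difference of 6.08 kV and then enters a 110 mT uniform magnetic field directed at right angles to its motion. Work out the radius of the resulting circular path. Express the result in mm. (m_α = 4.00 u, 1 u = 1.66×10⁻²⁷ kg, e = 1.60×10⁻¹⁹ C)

r ≈ 144 mm

The kinetic energy gained is K = qV = (2×1.60×10^-19)(6080) = 1.95×10^-15 J.
v = √(2K/m) = 7.66×10^5 m/s.
r = mv/(qB) = (6.64×10^-27)(7.66×10^5) / [(2×1.60×10^-19)(0.110)] = 0.144 m.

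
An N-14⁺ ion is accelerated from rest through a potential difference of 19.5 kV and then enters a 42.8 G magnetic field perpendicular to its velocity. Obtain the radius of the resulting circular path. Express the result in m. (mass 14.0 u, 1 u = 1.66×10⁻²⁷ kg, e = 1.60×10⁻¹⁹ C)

The kinetic energy gained is K = qV = (1×1.60×10^-19)(1.95×10^4) = 3.12×10^-15 J.
v = √(2K/m) = 5.18×10^5 m/s.
r = mv/(qB) = (2.32×10^-26)(5.18×10^5) / [(1×1.60×10^-19)(4.28×10^-3)] = 17.6 m.

r ≈ 17.6 m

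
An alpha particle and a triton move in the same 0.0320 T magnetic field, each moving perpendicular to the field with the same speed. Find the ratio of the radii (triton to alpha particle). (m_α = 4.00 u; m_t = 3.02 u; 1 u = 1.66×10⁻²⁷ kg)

r = mv/(qB) ⇒ at equal v, r ∝ m/q.
r_{triton}/r_{alpha particle} = 1.51.

ratio ≈ 1.51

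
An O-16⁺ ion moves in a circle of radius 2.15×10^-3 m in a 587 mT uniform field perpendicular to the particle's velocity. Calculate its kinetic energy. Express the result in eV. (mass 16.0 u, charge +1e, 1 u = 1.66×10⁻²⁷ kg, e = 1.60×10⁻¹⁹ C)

K ≈ 4.80 eV

v = qBr/m = (1×1.60×10^-19)(0.587)(2.15×10^-3) / (2.66×10^-26) = 7600 m/s.
K = ½mv² = 0.5·(2.66×10^-26)·(7600)² = 7.68×10^-19 J = 4.80 eV.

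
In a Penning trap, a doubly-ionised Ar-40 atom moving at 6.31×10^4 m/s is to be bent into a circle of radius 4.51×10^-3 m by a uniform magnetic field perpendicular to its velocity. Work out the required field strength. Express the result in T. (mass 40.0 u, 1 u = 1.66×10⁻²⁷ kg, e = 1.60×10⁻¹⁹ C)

B ≈ 2.90 T

qvB = mv²/r gives B = mv/(qr).
B = (6.64×10^-26)(6.31×10^4) / [(2×1.60×10^-19)(4.51×10^-3)] = 2.90 T.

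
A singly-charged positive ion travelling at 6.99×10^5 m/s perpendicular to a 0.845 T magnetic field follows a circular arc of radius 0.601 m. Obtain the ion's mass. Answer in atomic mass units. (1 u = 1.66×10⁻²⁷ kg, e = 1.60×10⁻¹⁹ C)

qvB = mv²/r ⇒ m = qBr/v.
m = (1×1.60×10^-19)(0.845)(0.601) / (6.99×10^5) = 1.16×10^-25 kg = 70.0 u.

m ≈ 70.0 u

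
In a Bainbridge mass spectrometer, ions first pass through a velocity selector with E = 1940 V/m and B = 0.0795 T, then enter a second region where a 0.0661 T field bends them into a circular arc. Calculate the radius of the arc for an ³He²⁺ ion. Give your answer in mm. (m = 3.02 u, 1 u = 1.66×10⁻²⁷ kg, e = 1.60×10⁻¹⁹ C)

r ≈ 5.78 mm

The selector passes v = E/B = 1940/0.0795 = 2.44×10^4 m/s.
In the deflection region, r = mv/(qB₂) = (5.01×10^-27)(2.44×10^4) / [(2×1.60×10^-19)(0.0661)] = 5.78×10^-3 m.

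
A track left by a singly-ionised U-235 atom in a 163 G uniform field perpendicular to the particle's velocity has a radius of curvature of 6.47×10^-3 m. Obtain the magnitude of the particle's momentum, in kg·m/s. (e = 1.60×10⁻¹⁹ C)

Since qvB = mv²/r, the momentum p = mv = qBr.
p = (1×1.60×10^-19)(0.0163)(6.47×10^-3) = 1.69×10^-23 kg·m/s.

p ≈ 1.69×10^-23 kg·m/s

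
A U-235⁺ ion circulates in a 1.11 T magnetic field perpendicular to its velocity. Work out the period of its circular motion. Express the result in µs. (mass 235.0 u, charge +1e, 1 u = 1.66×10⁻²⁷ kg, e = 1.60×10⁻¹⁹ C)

The cyclotron period is independent of speed: T = 2πm/(qB).
T = 2π(3.90×10^-25) / [(1×1.60×10^-19)(1.11)] = 1.38×10^-5 s.

T ≈ 13.8 µs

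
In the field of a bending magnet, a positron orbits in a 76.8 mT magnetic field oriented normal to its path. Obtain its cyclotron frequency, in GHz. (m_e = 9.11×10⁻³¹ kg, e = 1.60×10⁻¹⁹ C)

f = qB/(2πm) = (1×1.60×10^-19)(0.0768) / [2π(9.11×10^-31)] = 2.15×10^9 Hz.

f ≈ 2.15 GHz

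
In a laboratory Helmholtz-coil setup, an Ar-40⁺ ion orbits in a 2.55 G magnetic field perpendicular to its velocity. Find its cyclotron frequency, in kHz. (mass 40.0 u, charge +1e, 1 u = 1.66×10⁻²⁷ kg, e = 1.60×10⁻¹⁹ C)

f ≈ 0.0978 kHz

f = qB/(2πm) = (1×1.60×10^-19)(2.55×10^-4) / [2π(6.64×10^-26)] = 97.8 Hz.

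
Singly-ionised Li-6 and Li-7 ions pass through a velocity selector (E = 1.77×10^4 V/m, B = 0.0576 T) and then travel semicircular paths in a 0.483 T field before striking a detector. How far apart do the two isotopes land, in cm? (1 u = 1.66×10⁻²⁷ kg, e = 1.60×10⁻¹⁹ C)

Both emerge at v = E/B₁ = 3.07×10^5 m/s.
r = mv/(qB₂), so r₁ = 0.03960 m and r₂ = 0.04621 m, giving Δr = 6.60×10^-3 m.
After a semicircle each ion lands a diameter 2r from the entry slit, so the separation is 2Δr = 0.0132 m.

Δd ≈ 1.32 cm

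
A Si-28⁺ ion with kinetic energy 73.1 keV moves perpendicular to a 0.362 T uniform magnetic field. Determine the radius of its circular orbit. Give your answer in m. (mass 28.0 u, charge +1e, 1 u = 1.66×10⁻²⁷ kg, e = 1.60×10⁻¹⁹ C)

Convert the energy: K = 73.1 keV = 1.17×10^-14 J.
v = √(2K/m) = √(2·1.17×10^-14/4.65×10^-26) = 7.09×10^5 m/s.
r = mv/(qB) = (4.65×10^-26)(7.09×10^5) / [(1×1.60×10^-19)(0.362)] = 0.569 m.

r ≈ 0.569 m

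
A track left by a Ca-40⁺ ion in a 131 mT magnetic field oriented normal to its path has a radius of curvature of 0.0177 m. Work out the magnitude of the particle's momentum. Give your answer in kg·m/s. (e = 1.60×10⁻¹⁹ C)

Since qvB = mv²/r, the momentum p = mv = qBr.
p = (1×1.60×10^-19)(0.131)(0.0177) = 3.71×10^-22 kg·m/s.

p ≈ 3.71×10^-22 kg·m/s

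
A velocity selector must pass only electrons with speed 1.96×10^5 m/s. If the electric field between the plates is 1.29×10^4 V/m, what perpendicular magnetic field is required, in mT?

B ≈ 65.8 mT

qE = qvB ⇒ B = E/v = (1.29×10^4) / (1.96×10^5) = 0.0658 T.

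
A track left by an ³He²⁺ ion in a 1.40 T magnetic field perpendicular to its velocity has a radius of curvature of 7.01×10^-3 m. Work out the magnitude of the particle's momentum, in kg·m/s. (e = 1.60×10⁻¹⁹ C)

Since qvB = mv²/r, the momentum p = mv = qBr.
p = (2×1.60×10^-19)(1.40)(7.01×10^-3) = 3.14×10^-21 kg·m/s.

p ≈ 3.14×10^-21 kg·m/s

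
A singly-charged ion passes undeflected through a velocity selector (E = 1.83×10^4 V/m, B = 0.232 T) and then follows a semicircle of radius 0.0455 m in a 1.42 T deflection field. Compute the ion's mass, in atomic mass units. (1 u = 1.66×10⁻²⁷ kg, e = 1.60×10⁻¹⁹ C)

v = E/B₁ = 7.89×10^4 m/s.
From r = mv/(qB₂), m = qB₂r/v = (1×1.60×10^-19)(1.42)(0.0455) / (7.89×10^4) = 1.31×10^-25 kg.
In atomic mass units: m = 1.31×10^-25 / 1.66×10^-27 = 78.9 u.

m ≈ 78.9 u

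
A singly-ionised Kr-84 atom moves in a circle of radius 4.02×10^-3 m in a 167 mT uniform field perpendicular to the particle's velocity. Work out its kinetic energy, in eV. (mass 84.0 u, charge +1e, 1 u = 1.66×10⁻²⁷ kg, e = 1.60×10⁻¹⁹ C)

v = qBr/m = (1×1.60×10^-19)(0.167)(4.02×10^-3) / (1.39×10^-25) = 770 m/s.
K = ½mv² = 0.5·(1.39×10^-25)·(770)² = 4.14×10^-20 J = 0.259 eV.

K ≈ 0.259 eV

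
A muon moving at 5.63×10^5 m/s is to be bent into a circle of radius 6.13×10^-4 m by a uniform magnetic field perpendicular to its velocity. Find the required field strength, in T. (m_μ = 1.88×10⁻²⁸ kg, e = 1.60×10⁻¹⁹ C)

qvB = mv²/r gives B = mv/(qr).
B = (1.88×10^-28)(5.63×10^5) / [(1×1.60×10^-19)(6.13×10^-4)] = 1.08 T.

B ≈ 1.08 T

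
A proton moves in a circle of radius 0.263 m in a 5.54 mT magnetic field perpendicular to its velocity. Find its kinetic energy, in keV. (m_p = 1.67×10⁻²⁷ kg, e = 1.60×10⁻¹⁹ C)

K ≈ 0.102 keV

v = qBr/m = (1×1.60×10^-19)(5.54×10^-3)(0.263) / (1.67×10^-27) = 1.40×10^5 m/s.
K = ½mv² = 0.5·(1.67×10^-27)·(1.40×10^5)² = 1.63×10^-17 J = 0.102 keV.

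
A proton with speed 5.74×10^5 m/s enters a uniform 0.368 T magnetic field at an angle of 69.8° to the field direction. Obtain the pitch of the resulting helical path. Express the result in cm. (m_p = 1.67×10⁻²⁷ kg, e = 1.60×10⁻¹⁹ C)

The velocity component along B is v∥ = v cos69.8° = 1.98×10^5 m/s.
The cyclotron period T = 2πm/(qB) = 1.78×10^-7 s is set by m, q, B alone.
Pitch = v∥·T = (1.98×10^5)(1.78×10^-7) = 0.0353 m.

pitch ≈ 3.53 cm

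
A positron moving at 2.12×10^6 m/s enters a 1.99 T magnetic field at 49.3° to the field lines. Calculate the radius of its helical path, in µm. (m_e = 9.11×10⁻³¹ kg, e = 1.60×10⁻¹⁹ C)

r ≈ 4.60 µm

Only the perpendicular component v⊥ = v sin49.3° = 1.61×10^6 m/s is bent by the field.
r = m v⊥ /(qB) = (9.11×10^-31)(1.61×10^6) / [(1×1.60×10^-19)(1.99)] = 4.60×10^-6 m.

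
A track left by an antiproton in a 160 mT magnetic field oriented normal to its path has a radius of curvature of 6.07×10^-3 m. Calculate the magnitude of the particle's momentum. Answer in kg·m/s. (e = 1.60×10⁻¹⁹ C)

Since qvB = mv²/r, the momentum p = mv = qBr.
p = (1×1.60×10^-19)(0.160)(6.07×10^-3) = 1.55×10^-22 kg·m/s.

p ≈ 1.55×10^-22 kg·m/s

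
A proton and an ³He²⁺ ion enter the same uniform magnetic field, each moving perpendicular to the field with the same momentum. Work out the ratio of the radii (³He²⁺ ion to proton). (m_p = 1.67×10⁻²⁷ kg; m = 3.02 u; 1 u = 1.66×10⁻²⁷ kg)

ratio ≈ 0.500

r = p/(qB) ⇒ at equal p, r ∝ 1/q.
r_{³He²⁺ ion}/r_{proton} = 0.500.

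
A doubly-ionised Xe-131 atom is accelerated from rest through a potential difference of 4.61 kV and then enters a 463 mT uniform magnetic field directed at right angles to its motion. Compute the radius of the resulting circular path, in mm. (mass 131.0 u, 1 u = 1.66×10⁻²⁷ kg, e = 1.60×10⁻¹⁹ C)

r ≈ 171 mm

The kinetic energy gained is K = qV = (2×1.60×10^-19)(4610) = 1.48×10^-15 J.
v = √(2K/m) = 1.16×10^5 m/s.
r = mv/(qB) = (2.17×10^-25)(1.16×10^5) / [(2×1.60×10^-19)(0.463)] = 0.171 m.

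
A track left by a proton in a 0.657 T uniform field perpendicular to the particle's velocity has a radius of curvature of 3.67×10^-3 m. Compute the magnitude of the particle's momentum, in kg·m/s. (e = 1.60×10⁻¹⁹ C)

p ≈ 3.86×10^-22 kg·m/s

Since qvB = mv²/r, the momentum p = mv = qBr.
p = (1×1.60×10^-19)(0.657)(3.67×10^-3) = 3.86×10^-22 kg·m/s.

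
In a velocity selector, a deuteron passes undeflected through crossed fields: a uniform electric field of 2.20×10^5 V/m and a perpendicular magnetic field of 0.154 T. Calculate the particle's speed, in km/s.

For zero net force, qE = qvB, so v = E/B.
v = (2.20×10^5) / (0.154) = 1.43×10^6 m/s.

v ≈ 1430 km/s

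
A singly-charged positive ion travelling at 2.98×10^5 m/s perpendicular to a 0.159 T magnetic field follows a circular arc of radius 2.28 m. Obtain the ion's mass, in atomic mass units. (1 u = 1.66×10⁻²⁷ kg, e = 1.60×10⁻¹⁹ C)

qvB = mv²/r ⇒ m = qBr/v.
m = (1×1.60×10^-19)(0.159)(2.28) / (2.98×10^5) = 1.95×10^-25 kg = 117 u.

m ≈ 117 u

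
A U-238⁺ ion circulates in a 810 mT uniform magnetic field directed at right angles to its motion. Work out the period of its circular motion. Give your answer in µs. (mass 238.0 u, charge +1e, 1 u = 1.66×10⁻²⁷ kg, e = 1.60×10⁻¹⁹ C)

T ≈ 19.2 µs

The cyclotron period is independent of speed: T = 2πm/(qB).
T = 2π(3.95×10^-25) / [(1×1.60×10^-19)(0.810)] = 1.92×10^-5 s.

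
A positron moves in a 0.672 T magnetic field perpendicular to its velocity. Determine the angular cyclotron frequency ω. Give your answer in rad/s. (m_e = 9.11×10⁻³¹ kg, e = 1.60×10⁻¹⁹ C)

ω = qB/m = (1×1.60×10^-19)(0.672) / (9.11×10^-31) = 1.18×10^11 rad/s.

ω ≈ 1.18×10^11 rad/s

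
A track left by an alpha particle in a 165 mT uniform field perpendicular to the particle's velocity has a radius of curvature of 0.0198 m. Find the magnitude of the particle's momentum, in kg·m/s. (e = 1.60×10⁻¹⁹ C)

p ≈ 1.05×10^-21 kg·m/s

Since qvB = mv²/r, the momentum p = mv = qBr.
p = (2×1.60×10^-19)(0.165)(0.0198) = 1.05×10^-21 kg·m/s.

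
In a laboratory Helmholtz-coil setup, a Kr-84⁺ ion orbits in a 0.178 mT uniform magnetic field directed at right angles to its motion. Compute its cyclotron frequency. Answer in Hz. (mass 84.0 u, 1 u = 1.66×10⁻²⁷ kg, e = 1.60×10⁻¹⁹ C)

f = qB/(2πm) = (1×1.60×10^-19)(1.78×10^-4) / [2π(1.39×10^-25)] = 32.5 Hz.

f ≈ 32.5 Hz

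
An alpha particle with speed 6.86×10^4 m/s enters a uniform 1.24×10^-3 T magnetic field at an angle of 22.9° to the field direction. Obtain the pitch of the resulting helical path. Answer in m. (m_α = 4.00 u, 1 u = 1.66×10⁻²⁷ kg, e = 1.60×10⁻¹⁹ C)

The velocity component along B is v∥ = v cos22.9° = 6.32×10^4 m/s.
The cyclotron period T = 2πm/(qB) = 1.05×10^-4 s is set by m, q, B alone.
Pitch = v∥·T = (6.32×10^4)(1.05×10^-4) = 6.64 m.

pitch ≈ 6.64 m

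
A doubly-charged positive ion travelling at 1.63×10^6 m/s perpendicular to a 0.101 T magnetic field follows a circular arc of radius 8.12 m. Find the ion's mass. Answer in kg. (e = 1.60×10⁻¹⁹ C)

qvB = mv²/r ⇒ m = qBr/v.
m = (2×1.60×10^-19)(0.101)(8.12) / (1.63×10^6) = 1.61×10^-25 kg.

m ≈ 1.61×10^-25 kg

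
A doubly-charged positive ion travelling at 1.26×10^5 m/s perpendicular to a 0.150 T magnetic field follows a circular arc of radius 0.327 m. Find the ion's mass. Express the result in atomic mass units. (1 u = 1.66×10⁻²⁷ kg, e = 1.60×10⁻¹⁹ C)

qvB = mv²/r ⇒ m = qBr/v.
m = (2×1.60×10^-19)(0.150)(0.327) / (1.26×10^5) = 1.25×10^-25 kg = 75.0 u.

m ≈ 75.0 u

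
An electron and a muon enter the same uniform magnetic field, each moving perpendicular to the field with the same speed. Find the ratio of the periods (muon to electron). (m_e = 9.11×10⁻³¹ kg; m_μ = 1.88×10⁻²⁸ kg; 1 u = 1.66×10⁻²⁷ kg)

T = 2πm/(qB) is independent of speed, so T₂/T₁ = (m₂/q₂)/(m₁/q₁).
T_{muon}/T_{electron} = (1.88×10^-28/1e) / (9.11×10^-31/1e) = 206.

ratio ≈ 206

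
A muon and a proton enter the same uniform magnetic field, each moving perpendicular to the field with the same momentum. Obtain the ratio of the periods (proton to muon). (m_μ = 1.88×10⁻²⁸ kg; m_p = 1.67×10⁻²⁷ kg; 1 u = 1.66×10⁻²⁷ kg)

T = 2πm/(qB) is independent of speed, so T₂/T₁ = (m₂/q₂)/(m₁/q₁).
T_{proton}/T_{muon} = (1.67×10^-27/1e) / (1.88×10^-28/1e) = 8.88.

ratio ≈ 8.88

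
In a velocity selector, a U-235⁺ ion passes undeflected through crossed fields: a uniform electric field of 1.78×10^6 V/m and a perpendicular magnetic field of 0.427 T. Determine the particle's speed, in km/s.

v ≈ 4170 km/s

For zero net force, qE = qvB, so v = E/B.
v = (1.78×10^6) / (0.427) = 4.17×10^6 m/s.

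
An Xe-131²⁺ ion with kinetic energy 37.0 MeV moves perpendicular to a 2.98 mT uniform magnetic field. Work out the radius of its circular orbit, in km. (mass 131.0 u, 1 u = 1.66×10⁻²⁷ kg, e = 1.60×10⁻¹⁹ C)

r ≈ 1.68 km

Convert the energy: K = 37.0 MeV = 5.92×10^-12 J.
v = √(2K/m) = √(2·5.92×10^-12/2.17×10^-25) = 7.38×10^6 m/s.
r = mv/(qB) = (2.17×10^-25)(7.38×10^6) / [(2×1.60×10^-19)(2.98×10^-3)] = 1680 m.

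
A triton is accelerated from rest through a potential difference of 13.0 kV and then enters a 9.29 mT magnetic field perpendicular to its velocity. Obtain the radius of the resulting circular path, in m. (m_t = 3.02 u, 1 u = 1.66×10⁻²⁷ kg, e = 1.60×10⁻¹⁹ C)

The kinetic energy gained is K = qV = (1×1.60×10^-19)(1.30×10^4) = 2.08×10^-15 J.
v = √(2K/m) = 9.11×10^5 m/s.
r = mv/(qB) = (5.01×10^-27)(9.11×10^5) / [(1×1.60×10^-19)(9.29×10^-3)] = 3.07 m.

r ≈ 3.07 m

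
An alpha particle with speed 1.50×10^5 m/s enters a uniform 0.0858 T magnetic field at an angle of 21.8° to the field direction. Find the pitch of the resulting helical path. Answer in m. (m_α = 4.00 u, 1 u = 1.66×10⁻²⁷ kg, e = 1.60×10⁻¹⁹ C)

pitch ≈ 0.212 m

The velocity component along B is v∥ = v cos21.8° = 1.39×10^5 m/s.
The cyclotron period T = 2πm/(qB) = 1.52×10^-6 s is set by m, q, B alone.
Pitch = v∥·T = (1.39×10^5)(1.52×10^-6) = 0.212 m.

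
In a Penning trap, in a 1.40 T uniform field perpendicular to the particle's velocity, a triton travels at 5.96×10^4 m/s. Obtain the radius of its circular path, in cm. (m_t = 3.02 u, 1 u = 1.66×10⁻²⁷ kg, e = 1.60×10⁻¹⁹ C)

r ≈ 0.133 cm

The magnetic force provides the centripetal force: qvB = mv²/r, so r = mv/(qB).
r = (5.01×10^-27 kg)(5.96×10^4 m/s) / [(1×1.60×10^-19 C)(1.40 T)] = 1.33×10^-3 m.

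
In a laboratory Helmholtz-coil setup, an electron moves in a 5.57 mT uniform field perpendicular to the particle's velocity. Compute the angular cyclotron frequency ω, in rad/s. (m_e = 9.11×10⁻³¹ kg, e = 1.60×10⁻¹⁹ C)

ω = qB/m = (1×1.60×10^-19)(5.57×10^-3) / (9.11×10^-31) = 9.78×10^8 rad/s.

ω ≈ 9.78×10^8 rad/s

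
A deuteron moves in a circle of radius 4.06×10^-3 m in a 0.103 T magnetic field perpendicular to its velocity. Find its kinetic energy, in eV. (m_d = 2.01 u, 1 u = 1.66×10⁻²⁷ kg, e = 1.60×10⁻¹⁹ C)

v = qBr/m = (1×1.60×10^-19)(0.103)(4.06×10^-3) / (3.34×10^-27) = 2.01×10^4 m/s.
K = ½mv² = 0.5·(3.34×10^-27)·(2.01×10^4)² = 6.71×10^-19 J = 4.19 eV.

K ≈ 4.19 eV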